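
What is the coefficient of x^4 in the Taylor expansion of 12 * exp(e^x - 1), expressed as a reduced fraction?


exp(e^x - 1) = sum_{k>=0} Bell_k x^k / k!, where Bell_k is the k-th Bell number.
So the coefficient of x^4 is 12 * Bell_4 / 4!.
Computing: Bell_4 = 15 and 4! = 24, giving
12 * 15/24 = 15/2.

15/2


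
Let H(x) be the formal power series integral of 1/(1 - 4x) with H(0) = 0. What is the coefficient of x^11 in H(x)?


1/(1 - 4x) = sum_{k>=0} 4^k x^k. Integrating termwise with H(0) = 0:
H(x) = sum_{k>=0} 4^k x^(k+1) / (k+1) = sum_{m>=1} 4^(m-1) x^m / m.
For m = 11: 4^10/11 = 1048576/11 = 1048576/11.

1048576/11


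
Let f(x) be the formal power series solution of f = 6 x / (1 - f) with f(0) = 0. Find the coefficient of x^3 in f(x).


Apply Lagrange inversion: f = 6 x * phi(f) with phi(t) = 1/(1 - t), so
[x^n] f = 6^n * (1/n) [t^(n-1)] phi(t)^n = 6^n * (1/n) [t^(n-1)] (1 - t)^(-n) = 6^n * (1/n) C(2n - 2, n - 1) = 6^n * C_{n-1}.
For n = 3: C_2 = C(4, 2) / 3 = 6/3 = 2.
With the 6^3 = 216 factor, the coefficient is 216 * 2 = 432.

432


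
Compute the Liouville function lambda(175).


The Liouville function is lambda(k) = (-1)^Omega(k), where Omega(k) counts the prime factors of k with multiplicity.
Factoring: 175 = 5 * 5 * 7, so Omega(175) = 3.
lambda(175) = (-1)^3 = -1.

-1


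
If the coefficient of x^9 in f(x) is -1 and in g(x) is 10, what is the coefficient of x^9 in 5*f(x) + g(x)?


Scalar multiplication scales coefficients: 5 * -1 = -5.
Then add the g coefficient: -5 + 10
= 5

5


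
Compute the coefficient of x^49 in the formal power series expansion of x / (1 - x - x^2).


Let f(x) = sum_{k>=0} a_k x^k. Multiplying f(x) * (1 - x - x^2) = x and matching coefficients gives a_0 = 0, a_1 = 1, and a_k = a_{k-1} + a_{k-2} for k >= 2. These are the Fibonacci numbers F_k.
Iterating from F_0 = 0, F_1 = 1:
F_0=0, F_1=1, F_2=1, F_3=2, F_4=3, F_5=5, F_6=8, F_7=13, F_8=21, F_9=34, ...
F_49 = 7778742049.

7778742049


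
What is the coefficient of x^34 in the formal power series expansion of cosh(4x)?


The Maclaurin series is cosh(t) = sum_{m>=0} t^(2m) / (2m)!, so substituting t = 4x, only even powers of x are nonzero, with coefficient of x^(2m) equal to 4^(2m) / (2m)!.
For x^34 the coefficient is 4^34/34! = 295147905179352825856/295232799039604140847618609643520000000 = 68719476736/68739242628124575327993046875.

68719476736/68739242628124575327993046875


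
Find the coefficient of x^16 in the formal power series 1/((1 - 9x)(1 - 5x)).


By partial fractions or Cauchy convolution:
The coefficient equals sum_{k=0}^{16} 9^k * 5^(16-k).
= 4169104690053361

4169104690053361


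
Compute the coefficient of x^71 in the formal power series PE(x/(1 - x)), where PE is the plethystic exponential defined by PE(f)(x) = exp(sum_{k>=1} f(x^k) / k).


For f(x) = x/(1 - x) we have
sum_{k>=1} f(x^k) / k = sum_{k>=1} (1/k) * x^k / (1 - x^k) = sum_{k, m >= 1} x^(k m) / k,
which after exponentiating simplifies to
PE(x/(1 - x)) = prod_{k>=1} 1 / (1 - x^k).
This is the generating function for the partition function p(n), so the coefficient of x^71 is p(71).
Computing p(71) by dynamic programming over parts 1, 2, ..., 71: p(71) = 4697205.

4697205


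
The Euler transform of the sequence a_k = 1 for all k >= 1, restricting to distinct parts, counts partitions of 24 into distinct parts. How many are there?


Partitions of 24 into distinct parts can be computed via generating function.
Product (1+x)(1+x^2)(1+x^3)...
The coefficient of x^24 = 122

122


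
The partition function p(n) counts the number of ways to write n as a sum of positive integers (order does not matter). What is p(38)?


Using the generating function prod_{k>=1} 1/(1-x^k), we compute p(38).
By dynamic programming over parts 1 through 38:
p(38) = 26015

26015


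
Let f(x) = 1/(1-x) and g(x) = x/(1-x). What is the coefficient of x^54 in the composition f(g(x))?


First simplify the composition: f(g(x)) = 1/(1 - x/(1-x)) = (1-x)/((1-x) - x) = (1-x)/(1-2x).
Now extract the coefficient. Write (1-x)/(1-2x) = 1/(1-2x) - x/(1-2x).
The coefficient of x^n in 1/(1-2x) is 2^n, and in x/(1-2x) is 2^(n-1) (for n >= 1).
So the coefficient of x^54 is 2^54 - 2^53 = 18014398509481984 - 9007199254740992 = 9007199254740992.

9007199254740992


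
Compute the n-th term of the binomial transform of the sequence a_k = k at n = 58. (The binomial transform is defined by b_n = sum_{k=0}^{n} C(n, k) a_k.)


With a_k = k, b_n = sum_{k=0}^{n} C(n, k) k. Using k * C(n, k) = n * C(n-1, k-1) gives b_n = n * sum_{k>=1} C(n-1, k-1) = n * 2^(n-1).
For n = 58: 58 * 2^57 = 58 * 144115188075855872 = 8358680908399640576.

8358680908399640576


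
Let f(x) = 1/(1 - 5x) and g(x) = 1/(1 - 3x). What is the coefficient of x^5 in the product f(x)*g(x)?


The coefficient of x^n in f*g is the Cauchy product: sum_{k=0}^{n} a^k * b^(n-k).
With a=5, b=3, n=5:
sum_{k=0}^{5} 5^k * 3^(5-k)
= 7448

7448


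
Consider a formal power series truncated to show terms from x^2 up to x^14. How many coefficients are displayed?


From x^2 to x^14 inclusive, the count is 14 - 2 + 1 = 13.

13


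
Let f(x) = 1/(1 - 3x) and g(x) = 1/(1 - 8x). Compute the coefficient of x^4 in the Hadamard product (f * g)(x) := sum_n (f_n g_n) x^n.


f has coefficients f_k = 3^k and g has coefficients g_k = 8^k, so the Hadamard product has coefficient (f*g)_k = 3^k * 8^k = 24^k.
For k = 4: 24^4 = 331776.

331776


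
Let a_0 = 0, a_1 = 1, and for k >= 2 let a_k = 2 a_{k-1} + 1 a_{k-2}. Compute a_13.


Iterating the recurrence forward:
a_0 = 0
a_1 = 1
a_2 = 2*1 + 1*0 = 2
a_3 = 2*2 + 1*1 = 5
a_4 = 2*5 + 1*2 = 12
a_5 = 2*12 + 1*5 = 29
a_6 = 2*29 + 1*12 = 70
a_7 = 2*70 + 1*29 = 169
a_8 = 2*169 + 1*70 = 408
a_9 = 2*408 + 1*169 = 985
a_10 = 2*985 + 1*408 = 2378
a_11 = 2*2378 + 1*985 = 5741
a_12 = 2*5741 + 1*2378 = 13860
a_13 = 2*13860 + 1*5741 = 33461
So a_13 = 33461.

33461


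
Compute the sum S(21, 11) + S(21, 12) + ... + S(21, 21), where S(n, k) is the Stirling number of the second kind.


By definition, S(n, k) counts partitions of an n-set into exactly k nonempty blocks.
Computing row n = 21 for k = 11..21:
S(21, k): 26826851689001, 6833042030178, 1204909218331, 149304004500, 13087462580, 809944464, 34952799, 1023435, 19285, 210, 1
Sum = 35028040344784.

35028040344784


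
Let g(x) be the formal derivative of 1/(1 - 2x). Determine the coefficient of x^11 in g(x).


Differentiate termwise: d/dx sum_{k>=0} 2^k x^k = sum_{k>=1} k 2^k x^(k-1) = sum_{j>=0} (j+1) 2^(j+1) x^j.
Equivalently, d/dx [1/(1 - 2x)] = 2/(1 - 2x)^2.
For j = 11: 12 * 2^12 = 12 * 4096 = 49152.

49152


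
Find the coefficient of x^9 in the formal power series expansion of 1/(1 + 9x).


Write 1/(1 + c x) = 1/(1 - (-c) x) and apply the geometric-series identity
1/(1 - y) = sum_{k>=0} y^k to get 1/(1 + c x) = sum_{k>=0} (-c)^k x^k.
So the coefficient of x^k is (-c)^k = (-1)^k * c^k.
Here c = 9 and k = 9:
(-9)^9 = -1 * 387420489 = -387420489

-387420489


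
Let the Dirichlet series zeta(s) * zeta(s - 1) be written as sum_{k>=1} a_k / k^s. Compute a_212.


Convolution gives a_k = sum_{d | k} d * 1 = sum_{d | k} d = sigma(k), the sum of positive divisors of k.
For k = 212, the divisors are 1, 2, 4, 53, 106, 212, so
sigma(212) = 1 + 2 + 4 + 53 + 106 + 212 = 378.

378


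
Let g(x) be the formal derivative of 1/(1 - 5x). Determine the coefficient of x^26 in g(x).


Differentiate termwise: d/dx sum_{k>=0} 5^k x^k = sum_{k>=1} k 5^k x^(k-1) = sum_{j>=0} (j+1) 5^(j+1) x^j.
Equivalently, d/dx [1/(1 - 5x)] = 5/(1 - 5x)^2.
For j = 26: 27 * 5^27 = 27 * 7450580596923828125 = 201165676116943359375.

201165676116943359375


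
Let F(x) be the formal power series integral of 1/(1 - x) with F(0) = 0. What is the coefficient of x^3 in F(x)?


1/(1 - x) = sum_{k>=0} x^k. Integrating termwise and using F(0) = 0 gives
F(x) = sum_{k>=0} x^(k+1) / (k+1) = sum_{m>=1} x^m / m = -ln(1 - x).
So the coefficient of x^3 is 1/3 = 1/3.

1/3


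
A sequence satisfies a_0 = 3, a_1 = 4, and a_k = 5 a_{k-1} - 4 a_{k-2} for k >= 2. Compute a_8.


The characteristic equation is t^2 - 5 t + 4 = 0, with roots r_1 = 4 and r_2 = 1 (so c_1 = r_1 + r_2, c_2 = -r_1 r_2 as required).
One can use the closed form a_n = A r_1^n + B r_2^n, but direct iteration is more reliable:
a_0 = 3, a_1 = 4, a_2 = 8, a_3 = 24, a_4 = 88, a_5 = 344, a_6 = 1368, a_7 = 5464, a_8 = 21848.
So a_8 = 21848.

21848


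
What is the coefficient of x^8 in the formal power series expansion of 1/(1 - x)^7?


The negative binomial / multiset identity is
1/(1 - x)^r = sum_{k>=0} C(k + r - 1, r - 1) x^k.
Here r = 7 and k = 8, so the coefficient is
C(8 + 6, 6) = C(14, 6)
= 3003

3003


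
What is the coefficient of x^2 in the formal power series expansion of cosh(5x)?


The Maclaurin series is cosh(t) = sum_{m>=0} t^(2m) / (2m)!, so substituting t = 5x, only even powers of x are nonzero, with coefficient of x^(2m) equal to 5^(2m) / (2m)!.
For x^2 the coefficient is 5^2/2! = 25/2 = 25/2.

25/2


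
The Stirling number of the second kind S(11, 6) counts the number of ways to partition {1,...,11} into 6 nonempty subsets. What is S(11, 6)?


Using the explicit formula S(n,k) = (1/k!) sum_{j=0}^{k} (-1)^(k-j) C(k,j) j^n:
S(11, 6) = 179487
Equivalently, S(n,k) is n! times the coefficient of x^n in the EGF (e^x - 1)^k / k!.

179487


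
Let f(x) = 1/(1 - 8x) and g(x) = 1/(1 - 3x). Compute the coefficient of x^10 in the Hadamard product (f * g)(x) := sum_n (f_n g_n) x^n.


f has coefficients f_k = 8^k and g has coefficients g_k = 3^k, so the Hadamard product has coefficient (f*g)_k = 8^k * 3^k = 24^k.
For k = 10: 24^10 = 63403380965376.

63403380965376


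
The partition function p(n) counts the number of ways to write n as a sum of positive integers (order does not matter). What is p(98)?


Using the generating function prod_{k>=1} 1/(1-x^k), we compute p(98).
By dynamic programming over parts 1 through 98:
p(98) = 150198136

150198136


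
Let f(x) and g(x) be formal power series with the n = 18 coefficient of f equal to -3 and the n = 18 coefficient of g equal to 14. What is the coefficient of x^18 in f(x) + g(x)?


Addition of formal power series is termwise.
The coefficient of x^18 in f + g = -3 + 14
= 11

11


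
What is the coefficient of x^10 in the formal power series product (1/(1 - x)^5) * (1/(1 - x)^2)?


Combine the factors: (1/(1 - x)^5) * (1/(1 - x)^2) = 1/(1 - x)^7.
Then use 1/(1 - x)^r = sum_{k>=0} C(k + r - 1, r - 1) x^k with r = 7 and k = 10:
C(16, 6) = 8008.

8008


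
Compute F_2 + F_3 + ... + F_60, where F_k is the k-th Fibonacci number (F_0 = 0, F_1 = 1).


Use the identity sum_{k=0}^{N} F_k = F_{N+2} - 1 (which follows from F_{k+2} - F_{k+1} = F_k). Then
sum_{k=2}^{60} F_k = (F_{62} - 1) - (F_{3} - 1) = F_{62} - F_{3}.
Computing: F_{62} = 4052739537881, F_{3} = 2, so
Sum = 4052739537881 - 2 = 4052739537879.

4052739537879


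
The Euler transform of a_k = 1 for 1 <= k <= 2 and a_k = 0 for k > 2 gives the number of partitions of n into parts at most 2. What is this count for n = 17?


Partitions of 17 into parts at most 2:
Using generating function (1-x)^(-1)(1-x^2)^(-1),
the coefficient of x^17 = 9

9


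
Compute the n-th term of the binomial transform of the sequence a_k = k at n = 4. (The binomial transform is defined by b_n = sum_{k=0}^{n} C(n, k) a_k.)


With a_k = k, b_n = sum_{k=0}^{n} C(n, k) k. Using k * C(n, k) = n * C(n-1, k-1) gives b_n = n * sum_{k>=1} C(n-1, k-1) = n * 2^(n-1).
For n = 4: 4 * 2^3 = 4 * 8 = 32.

32


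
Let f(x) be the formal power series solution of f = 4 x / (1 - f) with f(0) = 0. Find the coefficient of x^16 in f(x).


Apply Lagrange inversion: f = 4 x * phi(f) with phi(t) = 1/(1 - t), so
[x^n] f = 4^n * (1/n) [t^(n-1)] phi(t)^n = 4^n * (1/n) [t^(n-1)] (1 - t)^(-n) = 4^n * (1/n) C(2n - 2, n - 1) = 4^n * C_{n-1}.
For n = 16: C_15 = C(30, 15) / 16 = 155117520/16 = 9694845.
With the 4^16 = 4294967296 factor, the coefficient is 4294967296 * 9694845 = 41639042214789120.

41639042214789120


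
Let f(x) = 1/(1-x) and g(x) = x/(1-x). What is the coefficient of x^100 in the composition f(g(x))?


First simplify the composition: f(g(x)) = 1/(1 - x/(1-x)) = (1-x)/((1-x) - x) = (1-x)/(1-2x).
Now extract the coefficient. Write (1-x)/(1-2x) = 1/(1-2x) - x/(1-2x).
The coefficient of x^n in 1/(1-2x) is 2^n, and in x/(1-2x) is 2^(n-1) (for n >= 1).
So the coefficient of x^100 is 2^100 - 2^99 = 1267650600228229401496703205376 - 633825300114114700748351602688 = 633825300114114700748351602688.

633825300114114700748351602688


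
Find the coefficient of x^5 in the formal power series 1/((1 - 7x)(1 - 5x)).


By partial fractions or Cauchy convolution:
The coefficient equals sum_{k=0}^{5} 7^k * 5^(5-k).
= 51012

51012


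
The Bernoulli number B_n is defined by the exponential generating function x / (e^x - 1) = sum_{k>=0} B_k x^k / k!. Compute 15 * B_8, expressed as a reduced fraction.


Bernoulli numbers can also be computed recursively via B_0 = 1 and sum_{j=0}^{m} C(m+1, j) B_j = 0 for m >= 1. Odd-index Bernoulli numbers vanish for k >= 3.
Computing B_8 = -1/30, so 15 * B_8 = 15 * -1/30 = -1/2.

-1/2


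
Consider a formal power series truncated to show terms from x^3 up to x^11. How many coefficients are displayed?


From x^3 to x^11 inclusive, the count is 11 - 3 + 1 = 9.

9


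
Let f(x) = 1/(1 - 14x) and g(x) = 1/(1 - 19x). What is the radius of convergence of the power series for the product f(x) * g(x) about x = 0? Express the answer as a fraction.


The radius of 1/(1 - 14x) is 1/14 (nearest singularity at x = 1/14), and the radius of 1/(1 - 19x) is 1/19.
The product f(x)*g(x) = 1/((1 - 14x)(1 - 19x)) has singularities at both 1/14 and 1/19, so its radius of convergence is the distance to the nearest one:
min(1/14, 1/19) = 1/19.

1/19


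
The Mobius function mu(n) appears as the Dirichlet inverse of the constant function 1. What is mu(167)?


167 = 167 (all distinct primes).
mu(167) = (-1)^1 = -1

-1


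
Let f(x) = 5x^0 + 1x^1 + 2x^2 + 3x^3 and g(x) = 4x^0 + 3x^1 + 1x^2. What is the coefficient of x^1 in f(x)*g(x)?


Cauchy product at x^1:
5*3 + 1*4
= 19

19


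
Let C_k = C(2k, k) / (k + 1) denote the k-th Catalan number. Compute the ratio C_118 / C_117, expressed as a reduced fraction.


Using C_k = (2k)! / (k! (k+1)!), the ratio C_{k+1}/C_k simplifies to
C_{k+1}/C_k = [(2k+2)! / ((k+1)! (k+2)!)] * [k! (k+1)! / (2k)!]
 = (2k+2)(2k+1) / ((k+1)(k+2)) = 2(2k+1) / (k+2).
For k = 117: 2(2*117 + 1) / (117 + 2) = 470/119 = 470/119.

470/119


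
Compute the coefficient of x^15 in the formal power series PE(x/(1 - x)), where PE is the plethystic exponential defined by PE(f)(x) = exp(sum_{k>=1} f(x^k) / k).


For f(x) = x/(1 - x) we have
sum_{k>=1} f(x^k) / k = sum_{k>=1} (1/k) * x^k / (1 - x^k) = sum_{k, m >= 1} x^(k m) / k,
which after exponentiating simplifies to
PE(x/(1 - x)) = prod_{k>=1} 1 / (1 - x^k).
This is the generating function for the partition function p(n), so the coefficient of x^15 is p(15).
Computing p(15) by dynamic programming over parts 1, 2, ..., 15: p(15) = 176.

176


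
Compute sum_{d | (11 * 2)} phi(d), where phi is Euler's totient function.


First, 11 * 2 = 22. One classical identity is sum_{d | n} phi(d) = n (each k in [1, n] has a unique gcd with n, and among the k's with gcd(k, n) = n/d there are phi(d) of them). So the sum equals 22. We also verify directly:
Divisors of 22: 1, 2, 11, 22.
phi values: 1, 1, 10, 10.
Sum = 22.

22


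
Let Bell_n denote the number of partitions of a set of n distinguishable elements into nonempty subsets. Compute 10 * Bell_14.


Bell_14 can be computed from the Bell triangle or from Dobinski's identity Bell_n = (1/e) * sum_{k>=0} k^n / k!.
Computing Bell_14 = 190899322.
Then 10 * 190899322 = 1908993220.

1908993220


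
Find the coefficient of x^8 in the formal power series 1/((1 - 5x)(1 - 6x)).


By partial fractions or Cauchy convolution:
The coefficient equals sum_{k=0}^{8} 5^k * 6^(8-k).
= 8124571

8124571


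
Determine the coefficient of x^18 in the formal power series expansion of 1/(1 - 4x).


The geometric series identity gives 1/(1 - c x) = sum_{k>=0} c^k x^k, so the coefficient of x^k is c^k.
Here c = 4 and k = 18.
Computing: 4^18 = 68719476736

68719476736


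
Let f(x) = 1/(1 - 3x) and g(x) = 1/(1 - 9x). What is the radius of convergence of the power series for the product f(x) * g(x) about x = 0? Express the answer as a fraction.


The radius of 1/(1 - 3x) is 1/3 (nearest singularity at x = 1/3), and the radius of 1/(1 - 9x) is 1/9.
The product f(x)*g(x) = 1/((1 - 3x)(1 - 9x)) has singularities at both 1/3 and 1/9, so its radius of convergence is the distance to the nearest one:
min(1/3, 1/9) = 1/9.

1/9


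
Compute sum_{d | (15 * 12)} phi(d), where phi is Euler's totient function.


First, 15 * 12 = 180. One classical identity is sum_{d | n} phi(d) = n (each k in [1, n] has a unique gcd with n, and among the k's with gcd(k, n) = n/d there are phi(d) of them). So the sum equals 180. We also verify directly:
Divisors of 180: 1, 2, 3, 4, 5, 6, 9, 10, 12, 15, 18, 20, 30, 36, 45, 60, 90, 180.
phi values: 1, 1, 2, 2, 4, 2, 6, 4, 4, 8, 6, 8, 8, 12, 24, 16, 24, 48.
Sum = 180.

180


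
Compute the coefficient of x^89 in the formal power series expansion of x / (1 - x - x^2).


Let f(x) = sum_{k>=0} a_k x^k. Multiplying f(x) * (1 - x - x^2) = x and matching coefficients gives a_0 = 0, a_1 = 1, and a_k = a_{k-1} + a_{k-2} for k >= 2. These are the Fibonacci numbers F_k.
Iterating from F_0 = 0, F_1 = 1:
F_0=0, F_1=1, F_2=1, F_3=2, F_4=3, F_5=5, F_6=8, F_7=13, F_8=21, F_9=34, ...
F_89 = 1779979416004714189.

1779979416004714189


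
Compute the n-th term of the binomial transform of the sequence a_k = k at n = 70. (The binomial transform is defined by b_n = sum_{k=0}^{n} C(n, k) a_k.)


With a_k = k, b_n = sum_{k=0}^{n} C(n, k) k. Using k * C(n, k) = n * C(n-1, k-1) gives b_n = n * sum_{k>=1} C(n-1, k-1) = n * 2^(n-1).
For n = 70: 70 * 2^69 = 70 * 590295810358705651712 = 41320706725109395619840.

41320706725109395619840


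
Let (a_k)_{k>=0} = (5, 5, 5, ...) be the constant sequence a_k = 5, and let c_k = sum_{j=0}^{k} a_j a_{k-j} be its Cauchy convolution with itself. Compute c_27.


Since a_j = 5 for all j >= 0, the convolution sum becomes
c_k = sum_{j=0}^{k} 5 * 5 = 25 * (k + 1).
Equivalently, the generating function of (a_k) is 5/(1 - x) and its square is 25/(1 - x)^2 = sum_{k>=0} 25(k + 1) x^k.
For k = 27: 25 * 28 = 700.

700


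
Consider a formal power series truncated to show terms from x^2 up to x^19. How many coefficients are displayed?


From x^2 to x^19 inclusive, the count is 19 - 2 + 1 = 18.

18


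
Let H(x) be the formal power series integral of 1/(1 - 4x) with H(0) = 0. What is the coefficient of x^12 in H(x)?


1/(1 - 4x) = sum_{k>=0} 4^k x^k. Integrating termwise with H(0) = 0:
H(x) = sum_{k>=0} 4^k x^(k+1) / (k+1) = sum_{m>=1} 4^(m-1) x^m / m.
For m = 12: 4^11/12 = 4194304/12 = 1048576/3.

1048576/3


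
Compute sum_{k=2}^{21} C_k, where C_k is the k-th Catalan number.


C_2 through C_21: 2, 5, 14, 42, 132, 429, 1430, 4862, 16796, 58786, 208012, 742900, 2674440, 9694845, 35357670, 129644790, 477638700, 1767263190, 6564120420, 24466267020
Sum = 2 + 5 + 14 + 42 + 132 + 429 + 1430 + 4862 + 16796 + 58786 + 208012 + 742900 + 2674440 + 9694845 + 35357670 + 129644790 + 477638700 + 1767263190 + 6564120420 + 24466267020
= 33453694485

33453694485


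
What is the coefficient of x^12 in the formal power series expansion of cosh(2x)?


The Maclaurin series is cosh(t) = sum_{m>=0} t^(2m) / (2m)!, so substituting t = 2x, only even powers of x are nonzero, with coefficient of x^(2m) equal to 2^(2m) / (2m)!.
For x^12 the coefficient is 2^12/12! = 4096/479001600 = 4/467775.

4/467775


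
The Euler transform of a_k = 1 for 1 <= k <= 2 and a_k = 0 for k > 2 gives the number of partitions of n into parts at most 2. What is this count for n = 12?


Partitions of 12 into parts at most 2:
Using generating function (1-x)^(-1)(1-x^2)^(-1),
the coefficient of x^12 = 7

7


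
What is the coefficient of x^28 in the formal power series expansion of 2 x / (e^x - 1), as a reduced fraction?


The exponential generating function for Bernoulli numbers is
x / (e^x - 1) = sum_{k>=0} B_k x^k / k!.
So the coefficient of x^28 in 2 x / (e^x - 1) is 2 B_28 / 28!.
Computing: B_28 = -23749461029/870, 28! = 304888344611713860501504000000, giving
2 * -23749461029/870 / 304888344611713860501504000000 = -3392780147/18946632843727932759736320000000.

-3392780147/18946632843727932759736320000000


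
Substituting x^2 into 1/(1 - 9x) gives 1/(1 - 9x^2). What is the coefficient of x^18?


The coefficient of x^(2m) in 1/(1 - 9x^2) is 9^m.
With n = 18 = 2*9, the coefficient is 9^9 = 387420489.

387420489


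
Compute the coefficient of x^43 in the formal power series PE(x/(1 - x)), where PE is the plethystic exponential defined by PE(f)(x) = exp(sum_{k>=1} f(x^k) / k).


For f(x) = x/(1 - x) we have
sum_{k>=1} f(x^k) / k = sum_{k>=1} (1/k) * x^k / (1 - x^k) = sum_{k, m >= 1} x^(k m) / k,
which after exponentiating simplifies to
PE(x/(1 - x)) = prod_{k>=1} 1 / (1 - x^k).
This is the generating function for the partition function p(n), so the coefficient of x^43 is p(43).
Computing p(43) by dynamic programming over parts 1, 2, ..., 43: p(43) = 63261.

63261


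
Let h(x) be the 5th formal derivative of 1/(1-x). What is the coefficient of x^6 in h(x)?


Differentiating 5 times: d^5/dx^5 [1/(1-x)] = 5!/(1-x)^6.
The expansion 1/(1-x)^6 = sum_{k>=0} C(k+5, 5) x^k, so the coefficient of x^n in 5!/(1-x)^6 is 5! * C(n+5, 5).
For n = 6: 120 * C(11, 5) = 120 * 462 = 55440

55440


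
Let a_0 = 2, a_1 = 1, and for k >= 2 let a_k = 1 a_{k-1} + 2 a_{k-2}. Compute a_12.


Iterating the recurrence forward:
a_0 = 2
a_1 = 1
a_2 = 1*1 + 2*2 = 5
a_3 = 1*5 + 2*1 = 7
a_4 = 1*7 + 2*5 = 17
a_5 = 1*17 + 2*7 = 31
a_6 = 1*31 + 2*17 = 65
a_7 = 1*65 + 2*31 = 127
a_8 = 1*127 + 2*65 = 257
a_9 = 1*257 + 2*127 = 511
a_10 = 1*511 + 2*257 = 1025
a_11 = 1*1025 + 2*511 = 2047
a_12 = 1*2047 + 2*1025 = 4097
So a_12 = 4097.

4097


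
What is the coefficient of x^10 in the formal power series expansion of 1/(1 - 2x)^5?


The general identity 1/(1 - c x)^r = sum_{k>=0} c^k C(k + r - 1, r - 1) x^k follows by substituting y = c x into 1/(1 - y)^r = sum_{k>=0} C(k + r - 1, r - 1) y^k.
For c = 2, r = 5, k = 10:
2^10 * C(14, 4) = 1024 * 1001 = 1025024.

1025024


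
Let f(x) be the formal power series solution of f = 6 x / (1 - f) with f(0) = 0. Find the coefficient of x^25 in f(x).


Apply Lagrange inversion: f = 6 x * phi(f) with phi(t) = 1/(1 - t), so
[x^n] f = 6^n * (1/n) [t^(n-1)] phi(t)^n = 6^n * (1/n) [t^(n-1)] (1 - t)^(-n) = 6^n * (1/n) C(2n - 2, n - 1) = 6^n * C_{n-1}.
For n = 25: C_24 = C(48, 24) / 25 = 32247603683100/25 = 1289904147324.
With the 6^25 = 28430288029929701376 factor, the coefficient is 28430288029929701376 * 1289904147324 = 36672346439422195245071229517824.

36672346439422195245071229517824


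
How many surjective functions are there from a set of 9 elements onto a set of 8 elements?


By inclusion-exclusion on which target elements are missed, the number of surjections from an n-set onto a k-set is
surj(n, k) = sum_{j=0}^{k} (-1)^j C(k, j) (k - j)^n.
Equivalently surj(n, k) = k! * S(n, k), where S(n, k) is the Stirling number of the second kind.
For n = 9, k = 8:
S(9, 8) = 36, so
surj = 8! * 36 = 40320 * 36 = 1451520.

1451520


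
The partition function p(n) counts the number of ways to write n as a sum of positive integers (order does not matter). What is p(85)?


Using the generating function prod_{k>=1} 1/(1-x^k), we compute p(85).
By dynamic programming over parts 1 through 85:
p(85) = 30167357

30167357


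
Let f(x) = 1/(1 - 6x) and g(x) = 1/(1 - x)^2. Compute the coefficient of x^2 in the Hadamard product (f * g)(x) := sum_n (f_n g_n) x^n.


f has coefficients f_k = 6^k. For g = 1/(1 - x)^2 the coefficient is g_k = C(k + 1, 1) = k + 1. The Hadamard coefficient is (f * g)_k = 6^k * (k + 1).
For k = 2: 6^2 * 3 = 36 * 3 = 108.

108


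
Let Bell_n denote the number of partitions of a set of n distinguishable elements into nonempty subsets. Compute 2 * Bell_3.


Bell_3 can be computed from the Bell triangle or from Dobinski's identity Bell_n = (1/e) * sum_{k>=0} k^n / k!.
Computing Bell_3 = 5.
Then 2 * 5 = 10.

10


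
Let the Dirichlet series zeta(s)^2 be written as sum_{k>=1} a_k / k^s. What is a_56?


The Dirichlet convolution of the constant function 1 with itself gives (1 * 1)(k) = sum_{d | k} 1 = d(k), the number of positive divisors of k.
Since zeta(s) = sum_{k>=1} 1/k^s, we have zeta(s)^2 = sum_{k>=1} d(k)/k^s, so a_k = d(k).
For k = 56: the divisors are 1, 2, 4, 7, 8, 14, 28, 56.
Count = 8.

8


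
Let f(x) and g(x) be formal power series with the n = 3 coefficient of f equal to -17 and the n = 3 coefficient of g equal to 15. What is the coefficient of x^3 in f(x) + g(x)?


Addition of formal power series is termwise.
The coefficient of x^3 in f + g = -17 + 15
= -2

-2


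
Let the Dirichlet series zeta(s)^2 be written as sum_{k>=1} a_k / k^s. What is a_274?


The Dirichlet convolution of the constant function 1 with itself gives (1 * 1)(k) = sum_{d | k} 1 = d(k), the number of positive divisors of k.
Since zeta(s) = sum_{k>=1} 1/k^s, we have zeta(s)^2 = sum_{k>=1} d(k)/k^s, so a_k = d(k).
For k = 274: the divisors are 1, 2, 137, 274.
Count = 4.

4


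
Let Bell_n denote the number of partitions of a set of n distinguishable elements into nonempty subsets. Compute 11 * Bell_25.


Bell_25 can be computed from the Bell triangle or from Dobinski's identity Bell_n = (1/e) * sum_{k>=0} k^n / k!.
Computing Bell_25 = 4638590332229999353.
Then 11 * 4638590332229999353 = 51024493654529992883.

51024493654529992883


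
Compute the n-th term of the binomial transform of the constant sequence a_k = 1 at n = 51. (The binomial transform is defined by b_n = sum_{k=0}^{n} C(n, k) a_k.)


With a_k = 1 for all k, b_n = sum_{k=0}^{n} C(n, k) = 2^n by the binomial theorem.
For n = 51: 2^51 = 2251799813685248.

2251799813685248


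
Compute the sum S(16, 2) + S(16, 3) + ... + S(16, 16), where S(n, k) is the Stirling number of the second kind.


By definition, S(n, k) counts partitions of an n-set into exactly k nonempty blocks.
Computing row n = 16 for k = 2..16:
S(16, k): 32767, 7141686, 171798901, 1096190550, 2734926558, 3281882604, 2141764053, 820784250, 193754990, 28936908, 2757118, 165620, 6020, 120, 1
Sum = 10480142146.

10480142146


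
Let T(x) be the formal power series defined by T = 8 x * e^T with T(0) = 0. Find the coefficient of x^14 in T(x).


Apply the Lagrange inversion formula: if T = 8 x * phi(T) with phi(t) = e^t, then
[x^n] T = 8^n * (1/n) [t^(n-1)] phi(t)^n = 8^n * (1/n) [t^(n-1)] e^(n t) = 8^n * (1/n) * n^(n-1) / (n-1)! = 8^n * n^(n-1) / n!.
When c = 1 this is the Cayley count of rooted labeled trees on n vertices, divided by n!.
For n = 14: 8^14 * 14^13 / 14! = 4398046511104 * 793714773254144/87178291200 = 34785499933455142617088/868725.

34785499933455142617088/868725


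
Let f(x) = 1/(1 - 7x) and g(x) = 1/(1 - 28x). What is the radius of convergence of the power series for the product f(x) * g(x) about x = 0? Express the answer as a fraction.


The radius of 1/(1 - 7x) is 1/7 (nearest singularity at x = 1/7), and the radius of 1/(1 - 28x) is 1/28.
The product f(x)*g(x) = 1/((1 - 7x)(1 - 28x)) has singularities at both 1/7 and 1/28, so its radius of convergence is the distance to the nearest one:
min(1/7, 1/28) = 1/28.

1/28


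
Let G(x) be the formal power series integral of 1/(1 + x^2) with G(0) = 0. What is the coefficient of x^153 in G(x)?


1/(1 + x^2) = sum_{j>=0} (-1)^j x^(2j). Integrating termwise with G(0) = 0:
G(x) = sum_{j>=0} (-1)^j x^(2j+1) / (2j+1) = arctan(x).
Only odd powers are nonzero. For x^153 write 153 = 2*76 + 1, giving
(-1)^76 / 153 = 1/153 = 1/153.

1/153


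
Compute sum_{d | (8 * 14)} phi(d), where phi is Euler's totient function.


First, 8 * 14 = 112. One classical identity is sum_{d | n} phi(d) = n (each k in [1, n] has a unique gcd with n, and among the k's with gcd(k, n) = n/d there are phi(d) of them). So the sum equals 112. We also verify directly:
Divisors of 112: 1, 2, 4, 7, 8, 14, 16, 28, 56, 112.
phi values: 1, 1, 2, 6, 4, 6, 8, 12, 24, 48.
Sum = 112.

112


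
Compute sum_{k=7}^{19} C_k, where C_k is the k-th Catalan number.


C_7 through C_19: 429, 1430, 4862, 16796, 58786, 208012, 742900, 2674440, 9694845, 35357670, 129644790, 477638700, 1767263190
Sum = 429 + 1430 + 4862 + 16796 + 58786 + 208012 + 742900 + 2674440 + 9694845 + 35357670 + 129644790 + 477638700 + 1767263190
= 2423306850

2423306850


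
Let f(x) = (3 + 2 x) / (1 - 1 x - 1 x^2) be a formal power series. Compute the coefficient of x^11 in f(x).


Write f(x) = sum_{k>=0} a_k x^k. Multiplying both sides by 1 - 1 x - 1 x^2 gives
(1 - 1 x - 1 x^2) sum_{k>=0} a_k x^k = 3 + 2 x.
Matching coefficients:
 x^0: a_0 = 3
 x^1: a_1 - 1 a_0 = 2  =>  a_1 = 1*3 + 2 = 5
 x^k (k >= 2): a_k = 1 a_{k-1} + 1 a_{k-2}.
Iterating: a_2 = 8, a_3 = 13, a_4 = 21, a_5 = 34, a_6 = 55, a_7 = 89, a_8 = 144, a_9 = 233, a_10 = 377, a_11 = 610.
So the coefficient of x^11 is 610.

610


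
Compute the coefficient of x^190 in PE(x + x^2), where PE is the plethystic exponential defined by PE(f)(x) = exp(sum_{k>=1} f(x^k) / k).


With f(x) = x + x^2, the exponent is sum_{k>=1} (x^k + x^(2k)) / k = -ln(1 - x) - ln(1 - x^2). Exponentiating:
PE(x + x^2) = 1 / ((1 - x)(1 - x^2)).
This is the generating function for partitions of n into parts of size 1 or 2. The number of 2's can be any j in 0..95, and the rest are 1's, so
[x^190] = floor(190/2) + 1 = 96.

96


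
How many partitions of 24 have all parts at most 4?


Using the generating function (1-x)^(-1)(1-x^2)^(-1)...(1-x^4)^(-1),
the coefficient of x^24 counts these restricted partitions.
Result = 169

169


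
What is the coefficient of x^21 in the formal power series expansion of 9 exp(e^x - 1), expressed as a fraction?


exp(e^x - 1) is the exponential generating function for the Bell numbers Bell_k: exp(e^x - 1) = sum_{k>=0} Bell_k x^k / k!.
So the coefficient of x^21 in 9 exp(e^x - 1) is 9 Bell_21 / 21!.
Computing: Bell_21 = 474869816156751 and 21! = 51090942171709440000, giving
9 * 474869816156751/51090942171709440000 = 158289938718917/1892257117470720000.

158289938718917/1892257117470720000


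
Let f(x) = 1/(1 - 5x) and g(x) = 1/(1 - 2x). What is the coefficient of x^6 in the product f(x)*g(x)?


The coefficient of x^n in f*g is the Cauchy product: sum_{k=0}^{n} a^k * b^(n-k).
With a=5, b=2, n=6:
sum_{k=0}^{6} 5^k * 2^(6-k)
= 25999

25999


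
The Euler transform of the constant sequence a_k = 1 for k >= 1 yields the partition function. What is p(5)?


The Euler transform converts the sequence a_k = 1 into the number of integer partitions.
Using the recurrence or dynamic programming:
p(5) = 7

7


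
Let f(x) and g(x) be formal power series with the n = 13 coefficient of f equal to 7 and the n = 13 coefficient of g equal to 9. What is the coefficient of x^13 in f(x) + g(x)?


Addition of formal power series is termwise.
The coefficient of x^13 in f + g = 7 + 9
= 16

16


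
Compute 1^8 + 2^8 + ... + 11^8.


This power sum has a closed form given by Faulhaber's formula
sum_{k=1}^{m} k^p = (1 / (p + 1)) * sum_{j=0}^{p} C(p + 1, j) B_j m^(p + 1 - j),
but for small m direct computation is fastest:
1 + 256 + 6561 + 65536 + 390625 + 1679616 + 5764801 + 16777216 + 43046721 + 100000000 + 214358881 = 382090214.

382090214


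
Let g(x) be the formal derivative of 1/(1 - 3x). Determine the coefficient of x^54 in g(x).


Differentiate termwise: d/dx sum_{k>=0} 3^k x^k = sum_{k>=1} k 3^k x^(k-1) = sum_{j>=0} (j+1) 3^(j+1) x^j.
Equivalently, d/dx [1/(1 - 3x)] = 3/(1 - 3x)^2.
For j = 54: 55 * 3^55 = 55 * 174449211009120179071170507 = 9594706605501609848914377885.

9594706605501609848914377885


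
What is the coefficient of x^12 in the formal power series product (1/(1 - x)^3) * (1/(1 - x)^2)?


Combine the factors: (1/(1 - x)^3) * (1/(1 - x)^2) = 1/(1 - x)^5.
Then use 1/(1 - x)^r = sum_{k>=0} C(k + r - 1, r - 1) x^k with r = 5 and k = 12:
C(16, 4) = 1820.

1820


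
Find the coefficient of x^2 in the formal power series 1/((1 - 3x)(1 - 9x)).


By partial fractions or Cauchy convolution:
The coefficient equals sum_{k=0}^{2} 3^k * 9^(2-k).
= 117

117


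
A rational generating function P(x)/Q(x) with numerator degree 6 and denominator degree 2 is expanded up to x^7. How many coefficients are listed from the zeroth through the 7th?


Expanding up to x^7 gives the coefficients for x^0, x^1, ..., x^7.
That is 7 + 1 = 8 coefficients in total.

8


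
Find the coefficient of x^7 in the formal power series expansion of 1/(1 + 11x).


Write 1/(1 + c x) = 1/(1 - (-c) x) and apply the geometric-series identity
1/(1 - y) = sum_{k>=0} y^k to get 1/(1 + c x) = sum_{k>=0} (-c)^k x^k.
So the coefficient of x^k is (-c)^k = (-1)^k * c^k.
Here c = 11 and k = 7:
(-11)^7 = -1 * 19487171 = -19487171

-19487171


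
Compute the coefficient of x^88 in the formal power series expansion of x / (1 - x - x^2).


Let f(x) = sum_{k>=0} a_k x^k. Multiplying f(x) * (1 - x - x^2) = x and matching coefficients gives a_0 = 0, a_1 = 1, and a_k = a_{k-1} + a_{k-2} for k >= 2. These are the Fibonacci numbers F_k.
Iterating from F_0 = 0, F_1 = 1:
F_0=0, F_1=1, F_2=1, F_3=2, F_4=3, F_5=5, F_6=8, F_7=13, F_8=21, F_9=34, ...
F_88 = 1100087778366101931.

1100087778366101931


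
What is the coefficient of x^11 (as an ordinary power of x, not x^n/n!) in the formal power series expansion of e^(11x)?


The exponential series is e^y = sum_{k>=0} y^k / k!. Substituting y = 11x gives
e^(11x) = sum_{k>=0} 11^k x^k / k!.
So the coefficient of x^n is a^n/n! with a = 11, n = 11:
11^11 / 11! = 285311670611/39916800 = 25937424601/3628800

25937424601/3628800


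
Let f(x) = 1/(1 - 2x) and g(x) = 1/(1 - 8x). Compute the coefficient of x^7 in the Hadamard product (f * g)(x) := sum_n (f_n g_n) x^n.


f has coefficients f_k = 2^k and g has coefficients g_k = 8^k, so the Hadamard product has coefficient (f*g)_k = 2^k * 8^k = 16^k.
For k = 7: 16^7 = 268435456.

268435456


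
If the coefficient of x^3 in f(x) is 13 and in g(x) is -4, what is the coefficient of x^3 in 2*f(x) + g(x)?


Scalar multiplication scales coefficients: 2 * 13 = 26.
Then add the g coefficient: 26 + -4
= 22

22


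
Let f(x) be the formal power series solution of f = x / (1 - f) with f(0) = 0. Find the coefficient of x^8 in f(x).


Apply Lagrange inversion: f = x * phi(f) with phi(t) = 1/(1 - t), so
[x^n] f = (1/n) [t^(n-1)] phi(t)^n = (1/n) [t^(n-1)] (1 - t)^(-n) = (1/n) C(2n - 2, n - 1) = C_{n-1}.
For n = 8: C_7 = C(14, 7) / 8 = 3432/8 = 429 = 429.

429


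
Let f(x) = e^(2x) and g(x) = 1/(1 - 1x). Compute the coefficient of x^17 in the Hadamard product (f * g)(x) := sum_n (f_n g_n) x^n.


Expanding: f_k = 2^k/k! (from e^(2x)) and g_k = 1^k (from 1/(1 - 1x)). So the Hadamard coefficient (f * g)_k = 2^k 1^k / k! = (2)^k / k!.
For k = 17: 2^17/17! = 131072/355687428096000 = 4/10854718875.

4/10854718875


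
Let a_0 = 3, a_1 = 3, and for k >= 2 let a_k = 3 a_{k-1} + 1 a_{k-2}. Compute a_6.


Iterating the recurrence forward:
a_0 = 3
a_1 = 3
a_2 = 3*3 + 1*3 = 12
a_3 = 3*12 + 1*3 = 39
a_4 = 3*39 + 1*12 = 129
a_5 = 3*129 + 1*39 = 426
a_6 = 3*426 + 1*129 = 1407
So a_6 = 1407.

1407


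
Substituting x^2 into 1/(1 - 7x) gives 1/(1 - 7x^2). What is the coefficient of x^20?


The coefficient of x^(2m) in 1/(1 - 7x^2) is 7^m.
With n = 20 = 2*10, the coefficient is 7^10 = 282475249.

282475249


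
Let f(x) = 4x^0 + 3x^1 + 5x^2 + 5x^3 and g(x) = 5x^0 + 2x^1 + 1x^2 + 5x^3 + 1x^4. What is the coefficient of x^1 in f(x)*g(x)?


Cauchy product at x^1:
4*2 + 3*5
= 23

23


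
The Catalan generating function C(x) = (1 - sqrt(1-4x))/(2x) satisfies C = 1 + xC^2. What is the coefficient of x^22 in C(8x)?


Substituting x -> 8x scales the n-th coefficient by 8^n, so [x^22] C(8x) = 8^22 * C_22.
C_22 = C(2*22, 22)/(23) = 2104098963720/23 = 91482563640.
So 8^22 * 91482563640 = 73786976294838206464 * 91482563640 = 6750221754695707626346339368960.

6750221754695707626346339368960


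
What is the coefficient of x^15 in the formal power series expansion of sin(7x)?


The Maclaurin series is sin(t) = sum_{k>=0} (-1)^k t^(2k+1) / (2k+1)!, so substituting t = 7x, only odd powers of x are nonzero, with coefficient of x^(2k+1) equal to (-1)^k 7^(2k+1) / (2k+1)!.
Write 15 = 2*7 + 1, giving the coefficient (-1)^7 * 7^15 / 15! = -4747561509943/1307674368000 = -96889010407/26687232000.

-96889010407/26687232000


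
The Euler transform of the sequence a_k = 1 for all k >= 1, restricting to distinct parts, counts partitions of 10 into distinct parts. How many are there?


Partitions of 10 into distinct parts can be computed via generating function.
Product (1+x)(1+x^2)(1+x^3)...
The coefficient of x^10 = 10

10


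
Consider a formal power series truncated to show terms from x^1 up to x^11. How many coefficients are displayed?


From x^1 to x^11 inclusive, the count is 11 - 1 + 1 = 11.

11


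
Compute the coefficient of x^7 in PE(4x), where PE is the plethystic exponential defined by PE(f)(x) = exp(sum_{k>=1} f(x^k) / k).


With f(x) = 4x, the exponent is sum_{k>=1} 4 x^k / k = 4 * (-ln(1 - x)). Exponentiating:
PE(4x) = exp(-4 ln(1 - x)) = 1/(1 - x)^4.
By the negative binomial expansion, [x^n] 1/(1 - x)^4 = C(n + 3, 3).
For n = 7: C(10, 3) = 120.

120


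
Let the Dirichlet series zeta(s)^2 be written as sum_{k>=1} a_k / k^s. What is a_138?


The Dirichlet convolution of the constant function 1 with itself gives (1 * 1)(k) = sum_{d | k} 1 = d(k), the number of positive divisors of k.
Since zeta(s) = sum_{k>=1} 1/k^s, we have zeta(s)^2 = sum_{k>=1} d(k)/k^s, so a_k = d(k).
For k = 138: the divisors are 1, 2, 3, 6, 23, 46, 69, 138.
Count = 8.

8


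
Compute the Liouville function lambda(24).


The Liouville function is lambda(k) = (-1)^Omega(k), where Omega(k) counts the prime factors of k with multiplicity.
Factoring: 24 = 2 * 2 * 2 * 3, so Omega(24) = 4.
lambda(24) = (-1)^4 = 1.

1


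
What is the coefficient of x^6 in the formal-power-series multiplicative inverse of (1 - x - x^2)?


Let the inverse be f(x) = sum_{k>=0} a_k x^k. From f(x) * (1 - x - x^2) = 1 and matching coefficients:
 x^0: a_0 = 1.
 x^1: a_1 - a_0 = 0, so a_1 = 1.
 x^k (k >= 2): a_k - a_{k-1} - a_{k-2} = 0, i.e. a_k = a_{k-1} + a_{k-2}.
This is the Fibonacci-type recurrence shifted so that a_0 = a_1 = 1.
Iterating: a_0=1, a_1=1, a_2=2, a_3=3, a_4=5, a_5=8, a_6=13
a_6 = 13.

13


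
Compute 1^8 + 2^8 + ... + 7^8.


This power sum has a closed form given by Faulhaber's formula
sum_{k=1}^{m} k^p = (1 / (p + 1)) * sum_{j=0}^{p} C(p + 1, j) B_j m^(p + 1 - j),
but for small m direct computation is fastest:
1 + 256 + 6561 + 65536 + 390625 + 1679616 + 5764801 = 7907396.

7907396


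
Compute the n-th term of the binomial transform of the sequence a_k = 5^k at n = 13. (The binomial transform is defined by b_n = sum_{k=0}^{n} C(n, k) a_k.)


With a_k = 5^k, b_n = sum_{k=0}^{n} C(n, k) 5^k = (1 + 5)^n by the binomial theorem.
For n = 13: (1 + 5)^13 = 6^13 = 13060694016.

13060694016


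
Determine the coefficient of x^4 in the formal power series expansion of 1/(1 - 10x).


The geometric series identity gives 1/(1 - c x) = sum_{k>=0} c^k x^k, so the coefficient of x^k is c^k.
Here c = 10 and k = 4.
Computing: 10^4 = 10000

10000


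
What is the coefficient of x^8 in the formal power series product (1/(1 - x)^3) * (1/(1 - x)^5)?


Combine the factors: (1/(1 - x)^3) * (1/(1 - x)^5) = 1/(1 - x)^8.
Then use 1/(1 - x)^r = sum_{k>=0} C(k + r - 1, r - 1) x^k with r = 8 and k = 8:
C(15, 7) = 6435.

6435
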